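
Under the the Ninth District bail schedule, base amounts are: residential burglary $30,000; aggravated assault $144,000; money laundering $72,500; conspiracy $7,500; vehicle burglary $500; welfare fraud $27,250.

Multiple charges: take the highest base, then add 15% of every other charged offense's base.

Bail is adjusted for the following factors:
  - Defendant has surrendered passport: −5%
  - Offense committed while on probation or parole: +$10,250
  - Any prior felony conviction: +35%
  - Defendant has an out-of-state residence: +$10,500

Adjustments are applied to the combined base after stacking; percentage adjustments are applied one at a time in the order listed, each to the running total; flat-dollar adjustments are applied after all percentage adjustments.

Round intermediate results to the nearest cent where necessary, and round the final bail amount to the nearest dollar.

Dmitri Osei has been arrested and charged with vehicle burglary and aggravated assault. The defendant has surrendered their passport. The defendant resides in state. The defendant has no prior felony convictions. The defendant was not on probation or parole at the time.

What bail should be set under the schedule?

Base amounts from the schedule: vehicle burglary $500; aggravated assault $144,000.
Stacking rule: highest base plus 15% of each additional charge. Highest is aggravated assault at $144,000. Additional: $500 × 15% = $75. Combined base = $144,000 + $75 = $144,075.
Defendant has surrendered passport (−5%): $144,075 × 0.95 = $136,871.25.
Rounded to the nearest dollar: $136,871.

$136,871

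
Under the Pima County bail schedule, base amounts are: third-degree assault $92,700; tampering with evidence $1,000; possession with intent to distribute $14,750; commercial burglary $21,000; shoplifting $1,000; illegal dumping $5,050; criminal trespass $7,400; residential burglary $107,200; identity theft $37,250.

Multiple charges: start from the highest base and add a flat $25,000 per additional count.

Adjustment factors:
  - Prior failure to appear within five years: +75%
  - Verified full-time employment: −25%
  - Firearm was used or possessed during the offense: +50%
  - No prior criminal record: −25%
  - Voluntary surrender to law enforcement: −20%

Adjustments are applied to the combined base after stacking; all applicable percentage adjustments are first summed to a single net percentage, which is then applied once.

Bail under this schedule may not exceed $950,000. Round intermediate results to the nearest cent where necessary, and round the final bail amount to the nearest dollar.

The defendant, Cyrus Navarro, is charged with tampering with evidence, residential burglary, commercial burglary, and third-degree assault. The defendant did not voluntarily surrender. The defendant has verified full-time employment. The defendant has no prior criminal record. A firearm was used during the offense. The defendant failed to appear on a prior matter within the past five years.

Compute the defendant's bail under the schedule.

Base amounts from the schedule: tampering with evidence $1,000; residential burglary $107,200; commercial burglary $21,000; third-degree assault $92,700.
Stacking rule: highest base plus $25,000 per additional charge. Highest is residential burglary at $107,200; 3 additional charges → +$75,000. Combined base = $182,200.
Net percentage adjustment: +75% −25% +50% −25% = +75%. $182,200 × 1.75 = $318,850.
$318,850 is within the $950,000 maximum.

$318,850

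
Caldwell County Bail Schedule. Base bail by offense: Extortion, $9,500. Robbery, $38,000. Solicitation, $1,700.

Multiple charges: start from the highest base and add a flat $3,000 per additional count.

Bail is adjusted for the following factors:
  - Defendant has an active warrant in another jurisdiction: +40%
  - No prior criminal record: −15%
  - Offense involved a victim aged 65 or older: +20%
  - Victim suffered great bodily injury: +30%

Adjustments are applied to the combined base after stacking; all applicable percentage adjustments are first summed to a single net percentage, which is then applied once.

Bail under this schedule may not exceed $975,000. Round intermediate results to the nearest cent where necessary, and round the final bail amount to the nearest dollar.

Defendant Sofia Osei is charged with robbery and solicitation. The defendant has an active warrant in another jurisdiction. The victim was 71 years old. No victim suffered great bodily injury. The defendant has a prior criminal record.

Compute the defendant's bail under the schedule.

Base amounts from the schedule: robbery $38,000; solicitation $1,700.
Stacking rule: highest base plus $3,000 per additional charge. Highest is robbery at $38,000; 1 additional charge → +$3,000. Combined base = $41,000.
Net percentage adjustment: +40% +20% = +60%. $41,000 × 1.6 = $65,600.
$65,600 is within the $975,000 maximum.

$65,600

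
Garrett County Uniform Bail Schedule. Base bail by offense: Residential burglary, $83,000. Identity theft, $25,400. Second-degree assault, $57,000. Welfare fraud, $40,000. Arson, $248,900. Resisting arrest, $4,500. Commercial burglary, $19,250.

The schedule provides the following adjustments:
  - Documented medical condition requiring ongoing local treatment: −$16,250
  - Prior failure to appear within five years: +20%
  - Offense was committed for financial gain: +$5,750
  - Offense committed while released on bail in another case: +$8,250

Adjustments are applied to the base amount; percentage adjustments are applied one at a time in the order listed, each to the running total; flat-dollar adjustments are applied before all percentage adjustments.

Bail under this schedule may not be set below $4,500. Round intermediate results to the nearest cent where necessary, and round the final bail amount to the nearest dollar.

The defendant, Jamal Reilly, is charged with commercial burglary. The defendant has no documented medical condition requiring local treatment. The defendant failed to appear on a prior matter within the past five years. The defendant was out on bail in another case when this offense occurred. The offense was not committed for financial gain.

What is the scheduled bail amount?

$33,000

Base amounts from the schedule: commercial burglary $19,250.
Single charge. Combined base = $19,250.
Offense committed while released on bail in another case (+$8,250 flat): $19,250 + $8,250 = $27,500.
Prior failure to appear within five years (+20%): $27,500 × 1.2 = $33,000.
$33,000 is at or above the $4,500 minimum.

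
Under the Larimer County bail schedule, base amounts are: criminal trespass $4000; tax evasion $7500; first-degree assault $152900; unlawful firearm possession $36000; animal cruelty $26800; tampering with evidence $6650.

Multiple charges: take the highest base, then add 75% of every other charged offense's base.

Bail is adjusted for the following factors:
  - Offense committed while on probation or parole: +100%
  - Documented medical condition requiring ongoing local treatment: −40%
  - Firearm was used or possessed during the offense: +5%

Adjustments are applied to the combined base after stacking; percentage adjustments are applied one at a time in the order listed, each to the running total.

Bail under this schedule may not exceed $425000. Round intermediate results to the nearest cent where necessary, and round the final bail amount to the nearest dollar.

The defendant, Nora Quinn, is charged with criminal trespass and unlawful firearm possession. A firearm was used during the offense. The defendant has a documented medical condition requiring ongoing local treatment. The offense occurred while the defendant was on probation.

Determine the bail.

$49140

Base amounts from the schedule: criminal trespass $4000; unlawful firearm possession $36000.
Stacking rule: highest base plus 75% of each additional charge. Highest is unlawful firearm possession at $36000. Additional: $4000 × 75% = $3000. Combined base = $36000 + $3000 = $39000.
Offense committed while on probation or parole (+100%): $39000 × 2 = $78000.
Documented medical condition requiring ongoing local treatment (−40%): $78000 × 0.6 = $46800.
Firearm was used or possessed during the offense (+5%): $46800 × 1.05 = $49140.
$49140 is within the $425000 maximum.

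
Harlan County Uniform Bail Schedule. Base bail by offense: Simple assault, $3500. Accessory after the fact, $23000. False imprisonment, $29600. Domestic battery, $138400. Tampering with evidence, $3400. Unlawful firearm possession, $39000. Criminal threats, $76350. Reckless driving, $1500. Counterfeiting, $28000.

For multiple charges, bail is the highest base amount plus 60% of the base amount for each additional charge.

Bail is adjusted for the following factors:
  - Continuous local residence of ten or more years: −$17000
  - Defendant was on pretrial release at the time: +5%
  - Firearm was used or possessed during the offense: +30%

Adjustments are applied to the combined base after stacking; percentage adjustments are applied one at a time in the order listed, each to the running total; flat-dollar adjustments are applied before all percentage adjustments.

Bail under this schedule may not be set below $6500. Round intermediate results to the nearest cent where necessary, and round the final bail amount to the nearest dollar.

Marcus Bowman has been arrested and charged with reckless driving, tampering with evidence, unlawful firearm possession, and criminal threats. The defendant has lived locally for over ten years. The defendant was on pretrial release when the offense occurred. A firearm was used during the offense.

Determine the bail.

$116967

Base amounts from the schedule: reckless driving $1500; tampering with evidence $3400; unlawful firearm possession $39000; criminal threats $76350.
Stacking rule: highest base plus 60% of each additional charge. Highest is criminal threats at $76350. Additional: $1500 × 60% = $900; $3400 × 60% = $2040; $39000 × 60% = $23400. Combined base = $76350 + $26340 = $102690.
Continuous local residence of ten or more years (−$17000 flat): $102690 − $17000 = $85690.
Defendant was on pretrial release at the time (+5%): $85690 × 1.05 = $89974.50.
Firearm was used or possessed during the offense (+30%): $89974.50 × 1.3 = $116966.85.
$116966.85 is at or above the $6500 minimum.
Rounded to the nearest dollar: $116967.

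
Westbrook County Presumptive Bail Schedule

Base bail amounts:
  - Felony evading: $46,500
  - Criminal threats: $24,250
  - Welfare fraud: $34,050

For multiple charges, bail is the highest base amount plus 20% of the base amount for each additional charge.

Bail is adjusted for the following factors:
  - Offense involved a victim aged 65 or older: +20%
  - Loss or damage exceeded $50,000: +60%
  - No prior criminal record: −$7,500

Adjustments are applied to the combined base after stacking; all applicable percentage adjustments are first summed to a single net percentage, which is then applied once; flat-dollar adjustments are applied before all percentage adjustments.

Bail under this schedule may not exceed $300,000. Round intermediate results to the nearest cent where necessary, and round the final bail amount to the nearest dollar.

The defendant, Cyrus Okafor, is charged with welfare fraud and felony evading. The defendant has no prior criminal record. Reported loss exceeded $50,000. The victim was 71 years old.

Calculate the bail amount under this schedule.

Base amounts from the schedule: welfare fraud $34,050; felony evading $46,500.
Stacking rule: highest base plus 20% of each additional charge. Highest is felony evading at $46,500. Additional: $34,050 × 20% = $6,810. Combined base = $46,500 + $6,810 = $53,310.
No prior criminal record (−$7,500 flat): $53,310 − $7,500 = $45,810.
Net percentage adjustment: +20% +60% = +80%. $45,810 × 1.8 = $82,458.
$82,458 is within the $300,000 maximum.

$82,458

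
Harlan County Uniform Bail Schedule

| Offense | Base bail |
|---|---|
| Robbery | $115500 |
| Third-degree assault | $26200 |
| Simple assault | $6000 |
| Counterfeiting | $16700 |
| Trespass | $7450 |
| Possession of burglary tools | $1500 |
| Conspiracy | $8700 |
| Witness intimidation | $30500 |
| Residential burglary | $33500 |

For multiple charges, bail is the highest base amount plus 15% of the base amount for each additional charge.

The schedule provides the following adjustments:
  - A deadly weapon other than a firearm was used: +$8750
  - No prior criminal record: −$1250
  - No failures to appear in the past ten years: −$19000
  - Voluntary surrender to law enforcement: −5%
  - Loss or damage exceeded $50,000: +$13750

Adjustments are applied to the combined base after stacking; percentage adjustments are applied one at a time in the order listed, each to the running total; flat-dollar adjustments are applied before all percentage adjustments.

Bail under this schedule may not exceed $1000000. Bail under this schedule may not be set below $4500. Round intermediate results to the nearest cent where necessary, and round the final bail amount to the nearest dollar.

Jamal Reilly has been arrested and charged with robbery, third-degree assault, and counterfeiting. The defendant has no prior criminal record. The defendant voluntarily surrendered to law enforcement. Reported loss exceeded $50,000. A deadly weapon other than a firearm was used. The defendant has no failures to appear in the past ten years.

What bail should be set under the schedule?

$117976

Base amounts from the schedule: robbery $115500; third-degree assault $26200; counterfeiting $16700.
Stacking rule: highest base plus 15% of each additional charge. Highest is robbery at $115500. Additional: $26200 × 15% = $3930; $16700 × 15% = $2505. Combined base = $115500 + $6435 = $121935.
A deadly weapon other than a firearm was used (+$8750 flat): $121935 + $8750 = $130685.
No prior criminal record (−$1250 flat): $130685 − $1250 = $129435.
No failures to appear in the past ten years (−$19000 flat): $129435 − $19000 = $110435.
Loss or damage exceeded $50,000 (+$13750 flat): $110435 + $13750 = $124185.
Voluntary surrender to law enforcement (−5%): $124185 × 0.95 = $117975.75.
$117975.75 is within the $1000000 maximum.
$117975.75 is at or above the $4500 minimum.
Rounded to the nearest dollar: $117976.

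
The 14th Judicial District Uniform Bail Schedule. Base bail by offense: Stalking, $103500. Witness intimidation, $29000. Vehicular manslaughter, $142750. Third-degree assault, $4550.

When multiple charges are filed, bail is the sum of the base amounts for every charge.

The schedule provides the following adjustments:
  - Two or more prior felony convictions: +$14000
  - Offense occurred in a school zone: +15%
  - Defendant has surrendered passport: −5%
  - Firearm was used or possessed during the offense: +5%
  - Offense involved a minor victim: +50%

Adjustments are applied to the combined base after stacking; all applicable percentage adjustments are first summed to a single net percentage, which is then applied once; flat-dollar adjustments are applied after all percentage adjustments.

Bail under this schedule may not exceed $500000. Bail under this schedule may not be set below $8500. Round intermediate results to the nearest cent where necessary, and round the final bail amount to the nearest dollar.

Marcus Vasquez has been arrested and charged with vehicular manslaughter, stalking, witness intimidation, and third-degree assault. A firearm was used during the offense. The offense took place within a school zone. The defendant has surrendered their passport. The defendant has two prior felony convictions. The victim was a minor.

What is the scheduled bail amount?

$475670

Base amounts from the schedule: vehicular manslaughter $142750; stalking $103500; witness intimidation $29000; third-degree assault $4550.
Stacking rule: sum of all bases. $142750 + $103500 + $29000 + $4550 = $279800.
Net percentage adjustment: +15% −5% +5% +50% = +65%. $279800 × 1.65 = $461670.
Two or more prior felony convictions (+$14000 flat): $461670 + $14000 = $475670.
$475670 is within the $500000 maximum.
$475670 is at or above the $8500 minimum.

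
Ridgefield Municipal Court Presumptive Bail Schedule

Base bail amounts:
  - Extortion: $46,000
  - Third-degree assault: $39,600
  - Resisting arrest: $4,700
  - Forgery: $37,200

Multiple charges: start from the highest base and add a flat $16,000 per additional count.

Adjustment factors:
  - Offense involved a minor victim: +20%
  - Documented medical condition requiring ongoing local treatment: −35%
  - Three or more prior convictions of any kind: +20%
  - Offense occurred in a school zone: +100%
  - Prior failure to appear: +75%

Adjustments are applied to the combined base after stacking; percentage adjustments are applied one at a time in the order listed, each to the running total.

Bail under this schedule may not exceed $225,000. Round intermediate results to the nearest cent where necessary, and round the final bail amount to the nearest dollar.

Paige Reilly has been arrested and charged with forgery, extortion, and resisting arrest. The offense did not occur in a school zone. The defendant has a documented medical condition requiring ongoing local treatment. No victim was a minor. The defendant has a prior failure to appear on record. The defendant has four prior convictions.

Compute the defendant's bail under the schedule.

Base amounts from the schedule: forgery $37,200; extortion $46,000; resisting arrest $4,700.
Stacking rule: highest base plus $16,000 per additional charge. Highest is extortion at $46,000; 2 additional charges → +$32,000. Combined base = $78,000.
Documented medical condition requiring ongoing local treatment (−35%): $78,000 × 0.65 = $50,700.
Three or more prior convictions of any kind (+20%): $50,700 × 1.2 = $60,840.
Prior failure to appear (+75%): $60,840 × 1.75 = $106,470.
$106,470 is within the $225,000 maximum.

$106,470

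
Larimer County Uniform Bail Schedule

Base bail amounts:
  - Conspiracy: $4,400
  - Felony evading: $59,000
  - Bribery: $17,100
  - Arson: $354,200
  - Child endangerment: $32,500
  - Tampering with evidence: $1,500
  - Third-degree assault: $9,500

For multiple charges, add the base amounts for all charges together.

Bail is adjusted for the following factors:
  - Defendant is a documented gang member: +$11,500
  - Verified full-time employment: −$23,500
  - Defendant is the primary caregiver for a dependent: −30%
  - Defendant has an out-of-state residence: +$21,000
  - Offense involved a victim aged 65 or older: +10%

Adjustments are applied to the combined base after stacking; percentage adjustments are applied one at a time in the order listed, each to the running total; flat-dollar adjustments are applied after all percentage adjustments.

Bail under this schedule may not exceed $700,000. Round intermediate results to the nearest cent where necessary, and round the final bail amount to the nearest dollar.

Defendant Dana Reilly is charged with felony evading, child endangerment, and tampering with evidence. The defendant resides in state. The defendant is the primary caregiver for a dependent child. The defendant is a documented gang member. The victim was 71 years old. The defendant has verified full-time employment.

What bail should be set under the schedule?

Base amounts from the schedule: felony evading $59,000; child endangerment $32,500; tampering with evidence $1,500.
Stacking rule: sum of all bases. $59,000 + $32,500 + $1,500 = $93,000.
Defendant is the primary caregiver for a dependent (−30%): $93,000 × 0.7 = $65,100.
Offense involved a victim aged 65 or older (+10%): $65,100 × 1.1 = $71,610.
Defendant is a documented gang member (+$11,500 flat): $71,610 + $11,500 = $83,110.
Verified full-time employment (−$23,500 flat): $83,110 − $23,500 = $59,610.
$59,610 is within the $700,000 maximum.

$59,610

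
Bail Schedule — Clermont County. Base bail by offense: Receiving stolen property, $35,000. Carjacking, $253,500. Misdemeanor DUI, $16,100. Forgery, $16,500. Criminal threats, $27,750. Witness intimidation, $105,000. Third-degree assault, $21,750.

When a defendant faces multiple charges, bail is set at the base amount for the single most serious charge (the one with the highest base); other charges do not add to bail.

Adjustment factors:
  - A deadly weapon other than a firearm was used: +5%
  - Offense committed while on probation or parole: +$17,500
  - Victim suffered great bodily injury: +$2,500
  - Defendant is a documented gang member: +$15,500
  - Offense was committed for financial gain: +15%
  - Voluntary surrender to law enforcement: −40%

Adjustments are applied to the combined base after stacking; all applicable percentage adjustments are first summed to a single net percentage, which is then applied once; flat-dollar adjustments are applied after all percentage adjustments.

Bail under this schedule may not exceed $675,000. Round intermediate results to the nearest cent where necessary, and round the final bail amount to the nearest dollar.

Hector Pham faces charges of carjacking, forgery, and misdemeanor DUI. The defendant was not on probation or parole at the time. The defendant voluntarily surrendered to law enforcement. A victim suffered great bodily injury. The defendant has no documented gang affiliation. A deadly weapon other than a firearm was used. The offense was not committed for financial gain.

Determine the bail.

$167,275

Base amounts from the schedule: carjacking $253,500; forgery $16,500; misdemeanor DUI $16,100.
Stacking rule: use the highest base only. Highest is carjacking at $253,500. Combined base = $253,500.
Net percentage adjustment: +5% −40% = −35%. $253,500 × 0.65 = $164,775.
Victim suffered great bodily injury (+$2,500 flat): $164,775 + $2,500 = $167,275.
$167,275 is within the $675,000 maximum.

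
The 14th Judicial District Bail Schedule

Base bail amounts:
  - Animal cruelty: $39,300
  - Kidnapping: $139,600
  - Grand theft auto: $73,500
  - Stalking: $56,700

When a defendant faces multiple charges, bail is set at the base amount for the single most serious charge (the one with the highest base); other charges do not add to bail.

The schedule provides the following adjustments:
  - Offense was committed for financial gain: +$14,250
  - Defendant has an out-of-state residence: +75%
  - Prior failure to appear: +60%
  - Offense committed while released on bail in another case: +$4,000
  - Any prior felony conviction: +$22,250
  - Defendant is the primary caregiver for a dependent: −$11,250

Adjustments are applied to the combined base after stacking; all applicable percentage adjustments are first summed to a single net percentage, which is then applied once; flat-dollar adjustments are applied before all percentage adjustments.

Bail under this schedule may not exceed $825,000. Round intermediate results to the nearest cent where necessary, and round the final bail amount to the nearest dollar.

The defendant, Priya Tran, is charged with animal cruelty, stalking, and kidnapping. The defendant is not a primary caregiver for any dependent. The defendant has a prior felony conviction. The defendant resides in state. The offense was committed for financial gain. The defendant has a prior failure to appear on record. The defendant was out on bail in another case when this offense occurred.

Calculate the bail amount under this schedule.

Base amounts from the schedule: animal cruelty $39,300; stalking $56,700; kidnapping $139,600.
Stacking rule: use the highest base only. Highest is kidnapping at $139,600. Combined base = $139,600.
Offense was committed for financial gain (+$14,250 flat): $139,600 + $14,250 = $153,850.
Offense committed while released on bail in another case (+$4,000 flat): $153,850 + $4,000 = $157,850.
Any prior felony conviction (+$22,250 flat): $157,850 + $22,250 = $180,100.
Prior failure to appear (+60%): $180,100 × 1.6 = $288,160.
$288,160 is within the $825,000 maximum.

$288,160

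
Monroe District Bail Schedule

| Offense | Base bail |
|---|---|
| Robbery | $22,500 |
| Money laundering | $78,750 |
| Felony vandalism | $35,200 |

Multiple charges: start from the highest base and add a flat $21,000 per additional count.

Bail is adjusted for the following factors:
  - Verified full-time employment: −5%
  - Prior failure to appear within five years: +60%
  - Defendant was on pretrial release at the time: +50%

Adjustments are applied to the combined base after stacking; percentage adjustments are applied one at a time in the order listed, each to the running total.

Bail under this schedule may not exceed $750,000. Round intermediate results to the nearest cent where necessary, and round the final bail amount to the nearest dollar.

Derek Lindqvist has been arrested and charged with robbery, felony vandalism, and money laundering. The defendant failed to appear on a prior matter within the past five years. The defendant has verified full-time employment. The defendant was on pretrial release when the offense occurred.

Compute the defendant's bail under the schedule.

Base amounts from the schedule: robbery $22,500; felony vandalism $35,200; money laundering $78,750.
Stacking rule: highest base plus $21,000 per additional charge. Highest is money laundering at $78,750; 2 additional charges → +$42,000. Combined base = $120,750.
Verified full-time employment (−5%): $120,750 × 0.95 = $114,712.50.
Prior failure to appear within five years (+60%): $114,712.50 × 1.6 = $183,540.
Defendant was on pretrial release at the time (+50%): $183,540 × 1.5 = $275,310.
$275,310 is within the $750,000 maximum.

$275,310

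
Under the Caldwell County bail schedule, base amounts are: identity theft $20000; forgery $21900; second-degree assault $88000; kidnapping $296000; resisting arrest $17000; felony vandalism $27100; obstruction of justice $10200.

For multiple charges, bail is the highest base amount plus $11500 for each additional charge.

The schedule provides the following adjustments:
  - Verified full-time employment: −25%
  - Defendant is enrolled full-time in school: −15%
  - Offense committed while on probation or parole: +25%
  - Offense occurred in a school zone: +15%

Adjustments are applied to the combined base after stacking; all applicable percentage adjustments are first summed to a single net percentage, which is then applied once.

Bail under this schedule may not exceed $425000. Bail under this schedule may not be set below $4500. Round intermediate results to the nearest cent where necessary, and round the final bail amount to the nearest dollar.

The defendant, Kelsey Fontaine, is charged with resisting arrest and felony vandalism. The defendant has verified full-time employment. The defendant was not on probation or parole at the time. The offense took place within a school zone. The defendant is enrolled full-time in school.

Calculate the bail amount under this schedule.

Base amounts from the schedule: resisting arrest $17000; felony vandalism $27100.
Stacking rule: highest base plus $11500 per additional charge. Highest is felony vandalism at $27100; 1 additional charge → +$11500. Combined base = $38600.
Net percentage adjustment: −25% −15% +15% = −25%. $38600 × 0.75 = $28950.
$28950 is within the $425000 maximum.
$28950 is at or above the $4500 minimum.

$28950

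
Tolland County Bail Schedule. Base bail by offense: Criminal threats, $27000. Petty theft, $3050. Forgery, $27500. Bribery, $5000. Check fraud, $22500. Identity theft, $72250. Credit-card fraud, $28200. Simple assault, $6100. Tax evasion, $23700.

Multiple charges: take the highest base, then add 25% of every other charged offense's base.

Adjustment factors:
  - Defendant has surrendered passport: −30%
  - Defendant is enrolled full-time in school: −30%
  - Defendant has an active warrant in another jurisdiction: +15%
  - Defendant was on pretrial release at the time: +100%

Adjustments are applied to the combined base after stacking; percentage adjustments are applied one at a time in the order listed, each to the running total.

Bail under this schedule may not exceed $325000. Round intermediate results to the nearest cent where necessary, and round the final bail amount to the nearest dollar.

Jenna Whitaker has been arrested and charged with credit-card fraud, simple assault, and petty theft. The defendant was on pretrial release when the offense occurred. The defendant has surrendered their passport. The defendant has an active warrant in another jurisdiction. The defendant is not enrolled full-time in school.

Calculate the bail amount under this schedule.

$49085

Base amounts from the schedule: credit-card fraud $28200; simple assault $6100; petty theft $3050.
Stacking rule: highest base plus 25% of each additional charge. Highest is credit-card fraud at $28200. Additional: $6100 × 25% = $1525; $3050 × 25% = $762.50. Combined base = $28200 + $2287.50 = $30487.50.
Defendant has surrendered passport (−30%): $30487.50 × 0.7 = $21341.25.
Defendant has an active warrant in another jurisdiction (+15%): $21341.25 × 1.15 = $24542.44.
Defendant was on pretrial release at the time (+100%): $24542.44 × 2 = $49084.88.
$49084.88 is within the $325000 maximum.
Rounded to the nearest dollar: $49085.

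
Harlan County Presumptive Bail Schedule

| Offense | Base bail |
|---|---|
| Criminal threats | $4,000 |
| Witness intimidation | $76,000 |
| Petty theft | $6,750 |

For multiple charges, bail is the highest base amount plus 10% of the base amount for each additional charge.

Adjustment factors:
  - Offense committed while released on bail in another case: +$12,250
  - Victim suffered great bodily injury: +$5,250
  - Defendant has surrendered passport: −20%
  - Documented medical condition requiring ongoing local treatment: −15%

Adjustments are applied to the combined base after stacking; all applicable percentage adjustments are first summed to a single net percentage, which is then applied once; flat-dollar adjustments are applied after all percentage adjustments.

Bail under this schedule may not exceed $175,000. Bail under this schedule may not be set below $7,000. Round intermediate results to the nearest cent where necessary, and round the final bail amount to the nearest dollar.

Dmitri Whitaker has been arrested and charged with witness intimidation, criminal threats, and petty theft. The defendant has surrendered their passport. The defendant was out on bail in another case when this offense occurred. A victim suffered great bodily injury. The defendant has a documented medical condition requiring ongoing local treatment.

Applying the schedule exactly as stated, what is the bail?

$67,599

Base amounts from the schedule: witness intimidation $76,000; criminal threats $4,000; petty theft $6,750.
Stacking rule: highest base plus 10% of each additional charge. Highest is witness intimidation at $76,000. Additional: $4,000 × 10% = $400; $6,750 × 10% = $675. Combined base = $76,000 + $1,075 = $77,075.
Net percentage adjustment: −20% −15% = −35%. $77,075 × 0.65 = $50,098.75.
Offense committed while released on bail in another case (+$12,250 flat): $50,098.75 + $12,250 = $62,348.75.
Victim suffered great bodily injury (+$5,250 flat): $62,348.75 + $5,250 = $67,598.75.
$67,598.75 is within the $175,000 maximum.
$67,598.75 is at or above the $7,000 minimum.
Rounded to the nearest dollar: $67,599.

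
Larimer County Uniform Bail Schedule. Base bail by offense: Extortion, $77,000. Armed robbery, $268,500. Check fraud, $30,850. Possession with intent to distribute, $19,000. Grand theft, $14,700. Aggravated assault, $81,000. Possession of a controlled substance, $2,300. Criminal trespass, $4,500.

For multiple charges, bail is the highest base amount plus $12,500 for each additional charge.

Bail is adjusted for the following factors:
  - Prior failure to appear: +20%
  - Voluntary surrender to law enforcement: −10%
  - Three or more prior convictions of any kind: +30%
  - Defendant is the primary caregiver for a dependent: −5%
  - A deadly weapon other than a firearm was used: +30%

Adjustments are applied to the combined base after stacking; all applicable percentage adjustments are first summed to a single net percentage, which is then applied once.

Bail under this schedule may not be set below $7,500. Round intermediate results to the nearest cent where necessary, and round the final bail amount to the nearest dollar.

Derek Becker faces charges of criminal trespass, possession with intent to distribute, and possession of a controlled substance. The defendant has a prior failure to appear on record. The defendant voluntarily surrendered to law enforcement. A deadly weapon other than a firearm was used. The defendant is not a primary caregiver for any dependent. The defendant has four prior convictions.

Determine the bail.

Base amounts from the schedule: criminal trespass $4,500; possession with intent to distribute $19,000; possession of a controlled substance $2,300.
Stacking rule: highest base plus $12,500 per additional charge. Highest is possession with intent to distribute at $19,000; 2 additional charges → +$25,000. Combined base = $44,000.
Net percentage adjustment: +20% −10% +30% +30% = +70%. $44,000 × 1.7 = $74,800.
$74,800 is at or above the $7,500 minimum.

$74,800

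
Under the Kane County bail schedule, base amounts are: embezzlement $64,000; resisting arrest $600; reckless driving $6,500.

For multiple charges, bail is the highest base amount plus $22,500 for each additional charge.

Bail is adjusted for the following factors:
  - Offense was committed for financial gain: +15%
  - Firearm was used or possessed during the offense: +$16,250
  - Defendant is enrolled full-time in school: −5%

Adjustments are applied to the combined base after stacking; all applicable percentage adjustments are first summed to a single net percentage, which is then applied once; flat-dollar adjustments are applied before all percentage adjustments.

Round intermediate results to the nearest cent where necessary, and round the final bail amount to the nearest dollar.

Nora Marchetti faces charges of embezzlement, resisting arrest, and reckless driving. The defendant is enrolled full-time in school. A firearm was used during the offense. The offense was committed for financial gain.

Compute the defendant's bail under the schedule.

Base amounts from the schedule: embezzlement $64,000; resisting arrest $600; reckless driving $6,500.
Stacking rule: highest base plus $22,500 per additional charge. Highest is embezzlement at $64,000; 2 additional charges → +$45,000. Combined base = $109,000.
Firearm was used or possessed during the offense (+$16,250 flat): $109,000 + $16,250 = $125,250.
Net percentage adjustment: +15% −5% = +10%. $125,250 × 1.1 = $137,775.

$137,775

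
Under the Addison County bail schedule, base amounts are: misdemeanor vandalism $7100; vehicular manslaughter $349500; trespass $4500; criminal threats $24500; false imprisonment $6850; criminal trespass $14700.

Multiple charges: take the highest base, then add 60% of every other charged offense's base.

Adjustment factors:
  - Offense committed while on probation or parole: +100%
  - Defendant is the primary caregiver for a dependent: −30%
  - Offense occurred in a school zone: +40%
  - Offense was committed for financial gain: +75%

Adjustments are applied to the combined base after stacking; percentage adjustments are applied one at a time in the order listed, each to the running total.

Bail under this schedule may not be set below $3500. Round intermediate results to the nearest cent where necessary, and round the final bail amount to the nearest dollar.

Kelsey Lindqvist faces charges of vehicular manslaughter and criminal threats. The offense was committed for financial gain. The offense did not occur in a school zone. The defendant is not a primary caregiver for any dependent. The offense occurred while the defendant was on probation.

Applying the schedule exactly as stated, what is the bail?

$1274700

Base amounts from the schedule: vehicular manslaughter $349500; criminal threats $24500.
Stacking rule: highest base plus 60% of each additional charge. Highest is vehicular manslaughter at $349500. Additional: $24500 × 60% = $14700. Combined base = $349500 + $14700 = $364200.
Offense committed while on probation or parole (+100%): $364200 × 2 = $728400.
Offense was committed for financial gain (+75%): $728400 × 1.75 = $1274700.
$1274700 is at or above the $3500 minimum.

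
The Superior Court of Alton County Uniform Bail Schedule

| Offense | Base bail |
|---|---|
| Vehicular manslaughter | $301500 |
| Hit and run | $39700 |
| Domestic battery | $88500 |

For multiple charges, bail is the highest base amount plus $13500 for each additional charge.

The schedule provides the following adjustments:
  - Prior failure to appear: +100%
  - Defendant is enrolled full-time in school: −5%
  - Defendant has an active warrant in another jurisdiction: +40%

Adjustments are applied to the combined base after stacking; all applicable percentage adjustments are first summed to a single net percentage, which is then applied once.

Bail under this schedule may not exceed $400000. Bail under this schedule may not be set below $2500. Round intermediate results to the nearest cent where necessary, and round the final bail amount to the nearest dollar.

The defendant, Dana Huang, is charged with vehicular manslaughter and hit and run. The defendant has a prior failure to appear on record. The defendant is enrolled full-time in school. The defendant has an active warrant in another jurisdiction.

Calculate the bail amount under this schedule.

$400000

Base amounts from the schedule: vehicular manslaughter $301500; hit and run $39700.
Stacking rule: highest base plus $13500 per additional charge. Highest is vehicular manslaughter at $301500; 1 additional charge → +$13500. Combined base = $315000.
Net percentage adjustment: +100% −5% +40% = +135%. $315000 × 2.35 = $740250.
Result $740250 exceeds the maximum of $400000; bail is capped at $400000.
$400000 is at or above the $2500 minimum.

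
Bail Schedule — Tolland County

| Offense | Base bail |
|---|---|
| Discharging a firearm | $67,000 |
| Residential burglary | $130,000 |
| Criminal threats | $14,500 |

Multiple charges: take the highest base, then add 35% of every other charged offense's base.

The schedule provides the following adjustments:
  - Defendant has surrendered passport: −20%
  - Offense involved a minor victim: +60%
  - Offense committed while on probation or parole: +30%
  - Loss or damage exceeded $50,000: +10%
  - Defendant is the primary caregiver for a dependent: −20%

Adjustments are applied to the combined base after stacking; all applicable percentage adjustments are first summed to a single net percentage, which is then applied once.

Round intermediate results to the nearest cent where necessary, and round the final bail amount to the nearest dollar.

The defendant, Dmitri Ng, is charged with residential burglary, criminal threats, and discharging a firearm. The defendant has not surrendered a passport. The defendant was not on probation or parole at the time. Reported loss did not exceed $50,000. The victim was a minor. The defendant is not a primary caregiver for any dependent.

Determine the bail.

Base amounts from the schedule: residential burglary $130,000; criminal threats $14,500; discharging a firearm $67,000.
Stacking rule: highest base plus 35% of each additional charge. Highest is residential burglary at $130,000. Additional: $14,500 × 35% = $5,075; $67,000 × 35% = $23,450. Combined base = $130,000 + $28,525 = $158,525.
Offense involved a minor victim (+60%): $158,525 × 1.6 = $253,640.

$253,640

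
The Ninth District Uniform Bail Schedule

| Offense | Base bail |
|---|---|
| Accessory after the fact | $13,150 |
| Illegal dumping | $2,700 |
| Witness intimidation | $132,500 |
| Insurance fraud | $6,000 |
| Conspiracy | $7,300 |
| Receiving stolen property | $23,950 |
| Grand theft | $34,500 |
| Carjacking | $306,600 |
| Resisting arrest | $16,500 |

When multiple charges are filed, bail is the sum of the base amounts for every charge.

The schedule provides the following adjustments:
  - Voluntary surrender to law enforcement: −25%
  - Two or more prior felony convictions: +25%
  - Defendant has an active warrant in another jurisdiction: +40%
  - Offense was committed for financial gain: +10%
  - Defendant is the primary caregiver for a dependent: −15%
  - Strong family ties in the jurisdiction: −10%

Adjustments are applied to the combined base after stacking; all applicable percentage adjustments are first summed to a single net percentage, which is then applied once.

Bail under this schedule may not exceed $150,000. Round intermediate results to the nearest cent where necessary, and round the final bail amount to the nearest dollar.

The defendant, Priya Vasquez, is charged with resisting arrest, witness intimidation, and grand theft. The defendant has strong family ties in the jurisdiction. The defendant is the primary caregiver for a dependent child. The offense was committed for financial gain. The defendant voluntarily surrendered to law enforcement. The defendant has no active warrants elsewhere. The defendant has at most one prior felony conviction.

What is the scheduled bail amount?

Base amounts from the schedule: resisting arrest $16,500; witness intimidation $132,500; grand theft $34,500.
Stacking rule: sum of all bases. $16,500 + $132,500 + $34,500 = $183,500.
Net percentage adjustment: −25% +10% −15% −10% = −40%. $183,500 × 0.6 = $110,100.
$110,100 is within the $150,000 maximum.

$110,100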